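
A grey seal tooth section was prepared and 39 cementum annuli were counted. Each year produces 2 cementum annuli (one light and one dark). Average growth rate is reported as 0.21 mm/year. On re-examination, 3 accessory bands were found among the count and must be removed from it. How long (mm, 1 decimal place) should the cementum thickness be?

3.8 mm

After corrections the count is 39 − 3 = 36 cementum annuli.
With 2 cementum annuli per year, 36 / 2 = 18 years.
18 years at 0.21 mm/year gives 0.21 × 18 = 3.8 mm.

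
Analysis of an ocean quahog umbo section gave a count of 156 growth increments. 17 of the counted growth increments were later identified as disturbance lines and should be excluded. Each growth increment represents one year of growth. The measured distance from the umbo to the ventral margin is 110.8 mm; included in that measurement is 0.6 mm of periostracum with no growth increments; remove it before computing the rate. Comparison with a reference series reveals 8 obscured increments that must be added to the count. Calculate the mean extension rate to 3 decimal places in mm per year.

Adjusted count: 156 − 17 + 8 = 147 growth increments.
Net length = 110.8 − 0.6 = 110.2 mm.
110.2 mm over 147 years gives 110.2 / 147 ≈ 0.750 mm per year.

0.750 mm per year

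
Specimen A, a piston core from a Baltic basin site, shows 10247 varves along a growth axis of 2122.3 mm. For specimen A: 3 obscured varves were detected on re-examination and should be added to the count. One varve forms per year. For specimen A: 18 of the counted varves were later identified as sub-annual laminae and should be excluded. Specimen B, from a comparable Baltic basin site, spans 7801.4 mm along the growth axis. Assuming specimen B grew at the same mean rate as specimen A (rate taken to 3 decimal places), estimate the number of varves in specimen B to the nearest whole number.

37688 varves

Specimen A: correcting the raw count gives 10247 − 18 + 3 = 10232 true varves.
A: Extension rate ≈ 2122.3 / 10232 = 0.207 mm/year.
B spans 7801.4 / 0.207 = 37687.92 years ≈ 37688 varves.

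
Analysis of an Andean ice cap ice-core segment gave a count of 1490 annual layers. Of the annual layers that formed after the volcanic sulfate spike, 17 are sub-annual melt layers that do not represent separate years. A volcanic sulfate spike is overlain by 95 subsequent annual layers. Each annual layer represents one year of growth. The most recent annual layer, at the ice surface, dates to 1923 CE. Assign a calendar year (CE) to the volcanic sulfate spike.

There are 95 annual layers younger than the volcanic sulfate spike.
95 − 17 false = 78 true annual layers after the volcanic sulfate spike.
Counting back 78 years from 1923 CE places the volcanic sulfate spike in 1923 − 78 = 1845 CE.

1845 CE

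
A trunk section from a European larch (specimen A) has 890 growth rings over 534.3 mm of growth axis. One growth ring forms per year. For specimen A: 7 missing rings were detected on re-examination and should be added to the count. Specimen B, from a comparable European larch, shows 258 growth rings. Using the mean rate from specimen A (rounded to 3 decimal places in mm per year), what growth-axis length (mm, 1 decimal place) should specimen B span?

153.8 mm

Specimen A: true growth ring count = 890 + 7 = 897.
A: Mean rate = 534.3 mm / 897 years ≈ 0.596 mm per year.
Length of B = 0.596 × 258 = 153.8 mm.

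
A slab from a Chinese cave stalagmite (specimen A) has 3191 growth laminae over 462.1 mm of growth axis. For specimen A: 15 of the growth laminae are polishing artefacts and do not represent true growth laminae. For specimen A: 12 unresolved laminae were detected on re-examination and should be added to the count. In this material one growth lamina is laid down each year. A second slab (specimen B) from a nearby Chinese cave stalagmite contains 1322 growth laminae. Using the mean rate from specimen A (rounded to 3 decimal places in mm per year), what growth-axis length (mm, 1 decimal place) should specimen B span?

191.7 mm

Specimen A: after corrections the count is 3191 − 15 + 12 = 3188 growth laminae.
A: 462.1 mm over 3188 years gives 462.1 / 3188 ≈ 0.145 mm/yr.
Length of B = 0.145 × 1322 = 191.7 mm.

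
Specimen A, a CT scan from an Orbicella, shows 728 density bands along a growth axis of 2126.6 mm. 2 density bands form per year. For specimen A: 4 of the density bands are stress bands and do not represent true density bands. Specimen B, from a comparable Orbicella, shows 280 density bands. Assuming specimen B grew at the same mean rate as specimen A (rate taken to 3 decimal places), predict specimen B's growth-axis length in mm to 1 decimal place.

822.5 mm

Specimen A: adjusted count: 728 − 4 = 724 density bands.
Specimen A: dividing by 2 density bands per year: 724 / 2 = 362 years.
A: 2126.6 mm over 362 years gives 2126.6 / 362 ≈ 5.875 mm per year.
Specimen B: 280 density bands at 2 per year is 280 / 2 = 140 years. B's length ≈ 5.875 × 140 = 822.5 mm.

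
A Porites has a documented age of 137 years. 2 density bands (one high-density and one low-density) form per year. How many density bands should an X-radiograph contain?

274 density bands

137 years at 2 density bands per year gives 137 × 2 = 274 density bands.
So 274 density bands should be present.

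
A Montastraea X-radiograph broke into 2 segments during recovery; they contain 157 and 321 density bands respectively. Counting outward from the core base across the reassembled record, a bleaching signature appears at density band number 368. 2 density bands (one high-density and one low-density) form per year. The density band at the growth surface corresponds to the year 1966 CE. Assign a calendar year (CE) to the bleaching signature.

Total density bands = 157 + 321 = 478.
Between density band 368 and the growth surface there are 478 − 368 = 110 density bands.
Dividing by 2 density bands per year: 110 / 2 = 55 years.
The density band at the growth surface is 1966 CE, so the bleaching signature dates to 1966 − 55 = 1911 CE.

1911 CE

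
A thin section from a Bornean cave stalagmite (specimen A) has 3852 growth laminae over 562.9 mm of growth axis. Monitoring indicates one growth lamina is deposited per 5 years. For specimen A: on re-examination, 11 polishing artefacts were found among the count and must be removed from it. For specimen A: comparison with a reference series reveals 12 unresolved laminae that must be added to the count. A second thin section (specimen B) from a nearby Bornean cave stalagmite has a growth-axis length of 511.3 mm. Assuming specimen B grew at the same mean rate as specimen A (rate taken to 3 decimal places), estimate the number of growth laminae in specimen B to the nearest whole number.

3526 growth laminae

Specimen A: correcting the raw count gives 3852 − 11 + 12 = 3853 true growth laminae.
Specimen A: 3853 growth laminae at 5 years each span 3853 × 5 = 19265 years.
A: Extension rate ≈ 562.9 / 19265 = 0.029 mm/yr.
B spans 511.3 / 0.029 = 17631.03 years; at 5 years per growth lamina that is 17631.03 / 5 ≈ 3526 growth laminae.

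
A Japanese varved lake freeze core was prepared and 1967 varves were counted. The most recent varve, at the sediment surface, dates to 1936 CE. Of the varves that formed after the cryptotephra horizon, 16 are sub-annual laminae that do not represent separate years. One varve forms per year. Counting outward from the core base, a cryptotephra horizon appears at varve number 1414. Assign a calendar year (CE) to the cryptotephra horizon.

Between varve 1414 and the sediment surface there are 1967 − 1414 = 553 varves.
553 − 16 false = 537 true varves after the cryptotephra horizon.
1936 − 537 = 1399 CE.

1399 CE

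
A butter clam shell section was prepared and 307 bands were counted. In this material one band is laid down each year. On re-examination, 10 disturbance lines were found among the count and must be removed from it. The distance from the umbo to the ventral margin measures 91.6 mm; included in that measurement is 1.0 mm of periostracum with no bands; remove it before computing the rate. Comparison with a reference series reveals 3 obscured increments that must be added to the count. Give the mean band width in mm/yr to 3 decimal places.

0.302 mm/yr

Correcting the raw count gives 307 − 10 + 3 = 300 true bands.
The growth record spans 91.6 − 1.0 = 90.6 mm.
Extension rate ≈ 90.6 / 300 = 0.302 mm/yr.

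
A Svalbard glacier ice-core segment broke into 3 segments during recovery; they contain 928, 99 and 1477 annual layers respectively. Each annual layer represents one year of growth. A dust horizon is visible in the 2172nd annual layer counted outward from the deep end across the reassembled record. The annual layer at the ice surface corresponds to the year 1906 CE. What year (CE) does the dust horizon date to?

1574 CE

Total annual layers = 928 + 99 + 1477 = 2504.
2504 − 2172 = 332 annual layers lie beyond the dust horizon toward the ice surface.
1906 − 332 = 1574 CE.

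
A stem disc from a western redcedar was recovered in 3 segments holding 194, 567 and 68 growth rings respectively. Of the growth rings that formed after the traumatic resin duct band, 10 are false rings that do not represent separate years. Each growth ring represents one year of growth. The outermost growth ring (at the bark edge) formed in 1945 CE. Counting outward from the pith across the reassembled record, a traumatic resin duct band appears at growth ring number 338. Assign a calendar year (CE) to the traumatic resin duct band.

Total growth rings = 194 + 567 + 68 = 829.
829 − 338 = 491 growth rings lie beyond the traumatic resin duct band toward the bark edge.
491 − 10 false = 481 true growth rings after the traumatic resin duct band.
The growth ring at the bark edge is 1945 CE, so the traumatic resin duct band dates to 1945 − 481 = 1464 CE.

1464 CE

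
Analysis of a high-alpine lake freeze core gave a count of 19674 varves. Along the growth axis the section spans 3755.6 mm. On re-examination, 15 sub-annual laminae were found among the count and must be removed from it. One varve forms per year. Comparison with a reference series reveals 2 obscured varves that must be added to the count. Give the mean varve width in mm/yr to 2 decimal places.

0.19 mm/yr

Correcting the raw count gives 19674 − 15 + 2 = 19661 true varves.
Mean rate = 3755.6 mm / 19661 years ≈ 0.19 mm/yr.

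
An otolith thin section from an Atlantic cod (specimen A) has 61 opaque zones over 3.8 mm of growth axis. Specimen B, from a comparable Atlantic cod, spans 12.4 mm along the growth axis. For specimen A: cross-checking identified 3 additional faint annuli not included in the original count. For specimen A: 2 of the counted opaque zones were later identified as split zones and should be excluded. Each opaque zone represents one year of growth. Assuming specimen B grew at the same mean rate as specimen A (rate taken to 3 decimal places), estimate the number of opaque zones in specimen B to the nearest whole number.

Specimen A: adjusted count: 61 − 2 + 3 = 62 opaque zones.
A: 3.8 mm over 62 years gives 3.8 / 62 ≈ 0.061 mm per year.
Specimen B: 12.4 mm / 0.061 mm per year = 203.28 years ≈ 203 opaque zones.

203 opaque zones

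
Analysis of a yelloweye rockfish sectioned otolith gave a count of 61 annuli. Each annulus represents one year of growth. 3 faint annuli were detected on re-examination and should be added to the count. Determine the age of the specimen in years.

True annulus count = 61 + 3 = 64.
With a one-to-one annulus periodicity this is 64 years.

64 years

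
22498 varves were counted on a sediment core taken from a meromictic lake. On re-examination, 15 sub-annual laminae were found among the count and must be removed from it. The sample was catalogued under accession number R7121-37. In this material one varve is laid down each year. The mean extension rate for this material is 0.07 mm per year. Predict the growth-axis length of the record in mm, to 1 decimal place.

True varve count = 22498 − 15 = 22483.
Length ≈ 0.07 × 22483 = 1573.8 mm.

1573.8 mm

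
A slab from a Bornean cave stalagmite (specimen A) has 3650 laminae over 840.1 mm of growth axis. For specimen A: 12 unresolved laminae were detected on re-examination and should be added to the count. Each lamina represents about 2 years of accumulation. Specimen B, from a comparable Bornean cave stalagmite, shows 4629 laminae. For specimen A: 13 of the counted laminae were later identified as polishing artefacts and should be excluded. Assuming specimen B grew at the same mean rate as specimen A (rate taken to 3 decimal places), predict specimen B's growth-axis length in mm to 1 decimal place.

1064.7 mm

Specimen A: true lamina count = 3650 − 13 + 12 = 3649.
Specimen A: at 2 years per lamina, 3649 × 2 = 7298 years.
A: Mean rate = 840.1 mm / 7298 years ≈ 0.115 mm/year.
Specimen B: at 2 years per lamina, 4629 × 2 = 9258 years. Length of B = 0.115 × 9258 = 1064.7 mm.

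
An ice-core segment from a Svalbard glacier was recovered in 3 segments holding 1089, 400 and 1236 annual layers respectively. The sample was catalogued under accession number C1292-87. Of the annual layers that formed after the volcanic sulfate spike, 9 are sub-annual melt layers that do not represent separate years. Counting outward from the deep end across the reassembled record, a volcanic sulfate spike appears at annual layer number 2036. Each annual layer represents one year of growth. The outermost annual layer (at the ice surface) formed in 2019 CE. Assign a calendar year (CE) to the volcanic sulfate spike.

1339 CE

Total annual layers = 1089 + 400 + 1236 = 2725.
2725 − 2036 = 689 annual layers lie beyond the volcanic sulfate spike toward the ice surface.
Excluding 9 false annual layers: 689 − 9 = 680.
The annual layer at the ice surface is 2019 CE, so the volcanic sulfate spike dates to 2019 − 680 = 1339 CE.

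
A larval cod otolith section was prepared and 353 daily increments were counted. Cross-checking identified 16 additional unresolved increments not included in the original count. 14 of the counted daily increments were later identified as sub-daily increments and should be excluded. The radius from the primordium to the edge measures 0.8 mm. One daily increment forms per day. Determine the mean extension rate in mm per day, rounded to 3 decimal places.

After corrections the count is 353 − 14 + 16 = 355 daily increments.
Extension rate ≈ 0.8 / 355 = 0.002 mm per day.

0.002 mm per day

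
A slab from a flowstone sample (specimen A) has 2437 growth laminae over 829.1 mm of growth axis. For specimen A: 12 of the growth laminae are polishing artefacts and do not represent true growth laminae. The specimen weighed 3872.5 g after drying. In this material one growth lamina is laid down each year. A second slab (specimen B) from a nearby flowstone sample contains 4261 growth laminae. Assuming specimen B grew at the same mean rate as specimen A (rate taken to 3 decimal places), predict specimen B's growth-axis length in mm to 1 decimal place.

Specimen A: correcting the raw count gives 2437 − 12 = 2425 true growth laminae.
A: Extension rate ≈ 829.1 / 2425 = 0.342 mm per year.
For B, 0.342 mm/year × 4261 years = 1457.3 mm.

1457.3 mm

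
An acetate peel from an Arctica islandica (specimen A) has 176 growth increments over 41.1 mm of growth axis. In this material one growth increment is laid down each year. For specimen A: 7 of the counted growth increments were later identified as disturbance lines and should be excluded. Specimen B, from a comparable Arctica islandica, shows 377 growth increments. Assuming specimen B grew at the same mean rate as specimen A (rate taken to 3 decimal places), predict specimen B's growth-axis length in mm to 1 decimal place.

Specimen A: adjusted count: 176 − 7 = 169 growth increments.
A: 41.1 mm over 169 years gives 41.1 / 169 ≈ 0.243 mm per year.
Length of B = 0.243 × 377 = 91.6 mm.

91.6 mm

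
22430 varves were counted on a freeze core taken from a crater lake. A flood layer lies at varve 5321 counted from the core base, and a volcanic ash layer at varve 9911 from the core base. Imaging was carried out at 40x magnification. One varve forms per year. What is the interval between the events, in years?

Separation: 9911 − 5321 = 4590 varves.
At one varve per year, 4590 years elapsed between them.

4590 years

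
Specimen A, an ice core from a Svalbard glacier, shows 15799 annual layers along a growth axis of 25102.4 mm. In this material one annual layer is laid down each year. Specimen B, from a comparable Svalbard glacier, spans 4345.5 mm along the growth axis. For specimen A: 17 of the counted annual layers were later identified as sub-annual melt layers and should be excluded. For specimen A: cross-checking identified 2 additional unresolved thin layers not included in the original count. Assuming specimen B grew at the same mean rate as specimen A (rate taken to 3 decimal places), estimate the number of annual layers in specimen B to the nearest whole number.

2733 annual layers

Specimen A: after corrections the count is 15799 − 17 + 2 = 15784 annual layers.
A: 25102.4 mm over 15784 years gives 25102.4 / 15784 ≈ 1.590 mm/year.
Specimen B: 4345.5 mm / 1.590 mm per year = 2733.02 years ≈ 2733 annual layers.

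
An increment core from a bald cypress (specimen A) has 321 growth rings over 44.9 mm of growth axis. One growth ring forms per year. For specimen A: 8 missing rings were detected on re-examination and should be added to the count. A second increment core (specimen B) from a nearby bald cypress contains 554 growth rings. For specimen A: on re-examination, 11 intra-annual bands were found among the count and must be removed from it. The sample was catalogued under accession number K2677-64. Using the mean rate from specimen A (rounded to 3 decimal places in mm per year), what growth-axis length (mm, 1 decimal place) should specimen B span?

78.1 mm

Specimen A: true growth ring count = 321 − 11 + 8 = 318.
A: Extension rate ≈ 44.9 / 318 = 0.141 mm per year.
B's length ≈ 0.141 × 554 = 78.1 mm.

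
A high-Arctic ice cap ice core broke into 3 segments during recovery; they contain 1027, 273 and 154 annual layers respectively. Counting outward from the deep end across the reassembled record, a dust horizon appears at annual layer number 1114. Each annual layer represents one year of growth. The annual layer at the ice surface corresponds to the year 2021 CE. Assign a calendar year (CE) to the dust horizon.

1681 CE

Total annual layers = 1027 + 273 + 154 = 1454.
The dust horizon sits at annual layer 1114 from the deep end, so 1454 − 1114 = 340 annual layers formed after it.
2021 − 340 = 1681 CE.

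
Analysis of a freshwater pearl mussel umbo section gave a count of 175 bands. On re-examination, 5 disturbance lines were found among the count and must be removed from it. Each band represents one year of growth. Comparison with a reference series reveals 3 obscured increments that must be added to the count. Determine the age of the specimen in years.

173 years

True band count = 175 − 5 + 3 = 173.
With a one-to-one band periodicity this is 173 years.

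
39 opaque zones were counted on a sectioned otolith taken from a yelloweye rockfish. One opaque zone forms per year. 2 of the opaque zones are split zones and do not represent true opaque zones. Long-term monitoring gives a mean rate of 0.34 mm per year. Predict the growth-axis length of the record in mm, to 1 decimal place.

Correcting the raw count gives 39 − 2 = 37 true opaque zones.
Length ≈ 0.34 × 37 = 12.6 mm.

12.6 mm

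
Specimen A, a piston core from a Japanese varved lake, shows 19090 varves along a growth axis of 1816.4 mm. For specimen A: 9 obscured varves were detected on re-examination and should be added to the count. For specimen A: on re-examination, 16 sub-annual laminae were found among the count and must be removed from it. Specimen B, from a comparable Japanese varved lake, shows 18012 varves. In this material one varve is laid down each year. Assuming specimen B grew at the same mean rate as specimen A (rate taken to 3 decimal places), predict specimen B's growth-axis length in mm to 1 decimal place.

1711.1 mm

Specimen A: adjusted count: 19090 − 16 + 9 = 19083 varves.
A: Mean rate = 1816.4 mm / 19083 years ≈ 0.095 mm/yr.
Length of B = 0.095 × 18012 = 1711.1 mm.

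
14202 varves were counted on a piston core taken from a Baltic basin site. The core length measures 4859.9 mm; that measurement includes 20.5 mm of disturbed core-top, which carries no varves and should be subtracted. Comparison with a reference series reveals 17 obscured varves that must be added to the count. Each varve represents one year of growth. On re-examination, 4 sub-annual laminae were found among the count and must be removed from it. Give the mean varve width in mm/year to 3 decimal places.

0.340 mm/year

True varve count = 14202 − 4 + 17 = 14215.
Net length = 4859.9 − 20.5 = 4839.4 mm.
4839.4 mm over 14215 years gives 4839.4 / 14215 ≈ 0.340 mm/year.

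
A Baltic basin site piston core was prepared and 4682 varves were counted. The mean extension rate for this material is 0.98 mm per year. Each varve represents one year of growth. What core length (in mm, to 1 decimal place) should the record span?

The record spans 4682 years at 0.98 mm per year.
Predicted length = 0.98 mm/year × 4682 years = 4588.4 mm.

4588.4 mm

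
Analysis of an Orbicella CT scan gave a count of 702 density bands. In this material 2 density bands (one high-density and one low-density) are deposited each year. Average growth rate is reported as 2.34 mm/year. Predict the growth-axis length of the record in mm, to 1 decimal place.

821.3 mm

702 density bands at 2 per year is 702 / 2 = 351 years.
351 years at 2.34 mm/year gives 2.34 × 351 = 821.3 mm.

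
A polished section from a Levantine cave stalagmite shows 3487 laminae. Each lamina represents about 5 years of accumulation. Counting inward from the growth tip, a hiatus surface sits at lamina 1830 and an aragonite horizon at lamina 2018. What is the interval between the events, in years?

940 yr

The two markers are separated by 2018 − 1830 = 188 laminae.
At 5 years per lamina, 188 × 5 = 940 years.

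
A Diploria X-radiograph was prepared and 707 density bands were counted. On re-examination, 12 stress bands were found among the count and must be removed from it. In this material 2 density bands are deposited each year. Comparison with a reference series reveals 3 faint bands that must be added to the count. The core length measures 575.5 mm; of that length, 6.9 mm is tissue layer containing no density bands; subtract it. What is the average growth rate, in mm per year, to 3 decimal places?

1.629 mm per year

Correcting the raw count gives 707 − 12 + 3 = 698 true density bands.
698 density bands at 2 per year is 698 / 2 = 349 years.
The growth record spans 575.5 − 6.9 = 568.6 mm.
Mean rate = 568.6 mm / 349 years ≈ 1.629 mm per year.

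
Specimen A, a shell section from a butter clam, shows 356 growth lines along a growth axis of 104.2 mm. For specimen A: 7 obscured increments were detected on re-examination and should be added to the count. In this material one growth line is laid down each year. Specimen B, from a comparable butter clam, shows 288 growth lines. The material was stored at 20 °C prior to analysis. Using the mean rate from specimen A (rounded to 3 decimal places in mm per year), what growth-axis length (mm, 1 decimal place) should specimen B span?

Specimen A: correcting the raw count gives 356 + 7 = 363 true growth lines.
A: Extension rate ≈ 104.2 / 363 = 0.287 mm/yr.
B's length ≈ 0.287 × 288 = 82.7 mm.

82.7 mm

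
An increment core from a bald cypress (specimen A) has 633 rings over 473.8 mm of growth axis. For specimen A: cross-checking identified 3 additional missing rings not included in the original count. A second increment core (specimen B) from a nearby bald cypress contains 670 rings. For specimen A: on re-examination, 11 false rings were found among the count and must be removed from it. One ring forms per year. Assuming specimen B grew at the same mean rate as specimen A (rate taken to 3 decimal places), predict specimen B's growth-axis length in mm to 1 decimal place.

Specimen A: true ring count = 633 − 11 + 3 = 625.
A: Extension rate ≈ 473.8 / 625 = 0.758 mm per year.
Length of B = 0.758 × 670 = 507.9 mm.

507.9 mm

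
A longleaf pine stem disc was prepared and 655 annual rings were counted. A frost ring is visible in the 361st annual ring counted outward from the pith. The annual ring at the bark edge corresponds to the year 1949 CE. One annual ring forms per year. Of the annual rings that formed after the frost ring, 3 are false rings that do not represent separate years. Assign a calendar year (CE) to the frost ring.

655 − 361 = 294 annual rings lie beyond the frost ring toward the bark edge.
Removing the 3 false annual rings leaves 294 − 3 = 291 true annual rings beyond the frost ring.
Counting back 291 years from 1949 CE places the frost ring in 1949 − 291 = 1658 CE.

1658 CE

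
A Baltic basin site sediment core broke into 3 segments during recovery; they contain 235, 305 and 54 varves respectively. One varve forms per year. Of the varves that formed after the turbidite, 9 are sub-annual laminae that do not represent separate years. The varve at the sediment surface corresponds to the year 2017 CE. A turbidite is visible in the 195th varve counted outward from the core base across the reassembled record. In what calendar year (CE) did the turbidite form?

Total varves = 235 + 305 + 54 = 594.
The turbidite sits at varve 195 from the core base, so 594 − 195 = 399 varves formed after it.
Excluding 9 false varves: 399 − 9 = 390.
Counting back 390 years from 2017 CE places the turbidite in 2017 − 390 = 1627 CE.

1627 CE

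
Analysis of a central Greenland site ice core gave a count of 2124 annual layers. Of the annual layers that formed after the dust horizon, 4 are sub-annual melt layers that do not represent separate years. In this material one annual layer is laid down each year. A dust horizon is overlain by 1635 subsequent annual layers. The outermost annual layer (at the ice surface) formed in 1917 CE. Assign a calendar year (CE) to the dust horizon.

286 CE

1635 annual layers post-date the dust horizon.
Removing the 4 false annual layers leaves 1635 − 4 = 1631 true annual layers beyond the dust horizon.
The annual layer at the ice surface is 1917 CE, so the dust horizon dates to 1917 − 1631 = 286 CE.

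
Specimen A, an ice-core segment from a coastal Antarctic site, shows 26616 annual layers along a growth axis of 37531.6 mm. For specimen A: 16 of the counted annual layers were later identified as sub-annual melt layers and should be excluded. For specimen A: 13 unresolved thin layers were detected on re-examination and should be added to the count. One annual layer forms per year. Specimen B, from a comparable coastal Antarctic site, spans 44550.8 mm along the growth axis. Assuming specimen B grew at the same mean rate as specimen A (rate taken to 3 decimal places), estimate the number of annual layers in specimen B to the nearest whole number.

31596 annual layers

Specimen A: adjusted count: 26616 − 16 + 13 = 26613 annual layers.
A: 37531.6 mm over 26613 years gives 37531.6 / 26613 ≈ 1.410 mm per year.
For B, 44550.8 / 1.410 = 31596.31 years ≈ 31596 annual layers.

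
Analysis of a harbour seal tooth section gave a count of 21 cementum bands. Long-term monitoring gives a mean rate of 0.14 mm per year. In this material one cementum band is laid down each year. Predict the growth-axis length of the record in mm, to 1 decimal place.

The record spans 21 years at 0.14 mm per year.
Length ≈ 0.14 × 21 = 2.9 mm.

2.9 mm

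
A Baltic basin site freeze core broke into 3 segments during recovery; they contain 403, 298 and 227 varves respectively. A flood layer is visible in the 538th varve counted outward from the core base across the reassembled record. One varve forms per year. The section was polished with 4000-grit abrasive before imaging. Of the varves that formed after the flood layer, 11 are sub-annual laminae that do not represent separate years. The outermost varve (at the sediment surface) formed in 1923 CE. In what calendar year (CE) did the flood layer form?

1544 CE

Total varves = 403 + 298 + 227 = 928.
928 − 538 = 390 varves lie beyond the flood layer toward the sediment surface.
Removing the 11 false varves leaves 390 − 11 = 379 true varves beyond the flood layer.
1923 − 379 = 1544 CE.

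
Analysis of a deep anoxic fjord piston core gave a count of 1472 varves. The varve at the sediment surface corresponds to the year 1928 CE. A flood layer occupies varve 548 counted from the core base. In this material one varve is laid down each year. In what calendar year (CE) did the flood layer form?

Between varve 548 and the sediment surface there are 1472 − 548 = 924 varves.
The varve at the sediment surface is 1928 CE, so the flood layer dates to 1928 − 924 = 1004 CE.

1004 CE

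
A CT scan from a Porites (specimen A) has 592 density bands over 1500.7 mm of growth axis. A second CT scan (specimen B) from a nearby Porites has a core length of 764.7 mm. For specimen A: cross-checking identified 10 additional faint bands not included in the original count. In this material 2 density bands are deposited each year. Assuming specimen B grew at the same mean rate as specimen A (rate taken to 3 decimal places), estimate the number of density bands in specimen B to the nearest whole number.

Specimen A: true density band count = 592 + 10 = 602.
Specimen A: with 2 density bands per year, 602 / 2 = 301 years.
A: 1500.7 mm over 301 years gives 1500.7 / 301 ≈ 4.986 mm per year.
Specimen B: 764.7 mm / 4.986 mm per year = 153.37 years; at 2 density bands per year that is 153.37 × 2 ≈ 307 density bands.

307 density bands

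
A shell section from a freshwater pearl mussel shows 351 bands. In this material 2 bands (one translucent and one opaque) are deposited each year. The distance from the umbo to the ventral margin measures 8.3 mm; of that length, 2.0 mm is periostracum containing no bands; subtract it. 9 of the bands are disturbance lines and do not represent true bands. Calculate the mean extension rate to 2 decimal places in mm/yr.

Correcting the raw count gives 351 − 9 = 342 true bands.
Dividing by 2 bands per year: 342 / 2 = 171 years.
The growth record spans 8.3 − 2.0 = 6.3 mm.
Mean rate = 6.3 mm / 171 years ≈ 0.04 mm/yr.

0.04 mm/yr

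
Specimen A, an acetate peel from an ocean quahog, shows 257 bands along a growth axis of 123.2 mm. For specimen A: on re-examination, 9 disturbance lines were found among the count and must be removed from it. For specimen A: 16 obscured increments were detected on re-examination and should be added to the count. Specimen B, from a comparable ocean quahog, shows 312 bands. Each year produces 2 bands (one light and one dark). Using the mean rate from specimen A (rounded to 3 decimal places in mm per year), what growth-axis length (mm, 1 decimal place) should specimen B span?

145.5 mm

Specimen A: adjusted count: 257 − 9 + 16 = 264 bands.
Specimen A: dividing by 2 bands per year: 264 / 2 = 132 years.
A: Extension rate ≈ 123.2 / 132 = 0.933 mm/yr.
Specimen B: 312 bands at 2 per year is 312 / 2 = 156 years. Length of B = 0.933 × 156 = 145.5 mm.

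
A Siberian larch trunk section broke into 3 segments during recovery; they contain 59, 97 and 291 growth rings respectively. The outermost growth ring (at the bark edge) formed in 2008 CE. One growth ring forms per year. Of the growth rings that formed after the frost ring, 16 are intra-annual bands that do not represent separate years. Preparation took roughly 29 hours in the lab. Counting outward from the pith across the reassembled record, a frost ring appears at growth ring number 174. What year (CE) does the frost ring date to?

Total growth rings = 59 + 97 + 291 = 447.
The frost ring sits at growth ring 174 from the pith, so 447 − 174 = 273 growth rings formed after it.
Excluding 16 false growth rings: 273 − 16 = 257.
Counting back 257 years from 2008 CE places the frost ring in 2008 − 257 = 1751 CE.

1751 CE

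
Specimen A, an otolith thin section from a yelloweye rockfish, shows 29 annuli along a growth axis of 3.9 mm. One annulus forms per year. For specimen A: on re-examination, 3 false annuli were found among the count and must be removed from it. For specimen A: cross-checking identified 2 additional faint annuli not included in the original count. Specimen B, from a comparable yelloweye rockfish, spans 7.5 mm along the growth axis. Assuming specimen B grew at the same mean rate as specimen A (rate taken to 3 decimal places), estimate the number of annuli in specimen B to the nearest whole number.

54 annuli

Specimen A: after corrections the count is 29 − 3 + 2 = 28 annuli.
A: 3.9 mm over 28 years gives 3.9 / 28 ≈ 0.139 mm per year.
B spans 7.5 / 0.139 = 53.96 years ≈ 54 annuli.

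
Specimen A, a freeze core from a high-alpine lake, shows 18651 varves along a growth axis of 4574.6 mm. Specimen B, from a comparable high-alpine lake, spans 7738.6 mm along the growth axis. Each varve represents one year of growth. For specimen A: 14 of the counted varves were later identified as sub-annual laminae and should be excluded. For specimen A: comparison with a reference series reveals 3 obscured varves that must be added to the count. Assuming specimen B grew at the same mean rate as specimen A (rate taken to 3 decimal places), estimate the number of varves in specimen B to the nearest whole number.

31586 varves

Specimen A: true varve count = 18651 − 14 + 3 = 18640.
A: Extension rate ≈ 4574.6 / 18640 = 0.245 mm/year.
For B, 7738.6 / 0.245 = 31586.12 years ≈ 31586 varves.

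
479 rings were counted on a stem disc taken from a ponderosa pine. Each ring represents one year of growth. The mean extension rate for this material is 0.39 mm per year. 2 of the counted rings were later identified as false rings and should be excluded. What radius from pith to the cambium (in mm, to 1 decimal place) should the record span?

Adjusted count: 479 − 2 = 477 rings.
477 years at 0.39 mm/year gives 0.39 × 477 = 186.0 mm.

186.0 mm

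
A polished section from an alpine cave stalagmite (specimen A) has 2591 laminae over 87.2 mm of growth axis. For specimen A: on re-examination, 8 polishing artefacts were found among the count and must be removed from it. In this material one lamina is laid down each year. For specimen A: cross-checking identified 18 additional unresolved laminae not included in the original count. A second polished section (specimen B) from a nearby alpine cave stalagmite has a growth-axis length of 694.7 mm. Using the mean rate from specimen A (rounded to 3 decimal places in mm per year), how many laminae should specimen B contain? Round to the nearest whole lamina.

Specimen A: true lamina count = 2591 − 8 + 18 = 2601.
A: Mean rate = 87.2 mm / 2601 years ≈ 0.034 mm/year.
For B, 694.7 / 0.034 = 20432.35 years ≈ 20432 laminae.

20432 laminae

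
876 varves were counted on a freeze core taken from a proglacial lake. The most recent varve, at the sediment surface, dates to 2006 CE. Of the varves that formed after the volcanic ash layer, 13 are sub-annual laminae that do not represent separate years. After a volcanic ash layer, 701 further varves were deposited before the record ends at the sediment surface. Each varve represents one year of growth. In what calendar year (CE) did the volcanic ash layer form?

1318 CE

701 varves formed after the volcanic ash layer.
Excluding 13 false varves: 701 − 13 = 688.
The varve at the sediment surface is 2006 CE, so the volcanic ash layer dates to 2006 − 688 = 1318 CE.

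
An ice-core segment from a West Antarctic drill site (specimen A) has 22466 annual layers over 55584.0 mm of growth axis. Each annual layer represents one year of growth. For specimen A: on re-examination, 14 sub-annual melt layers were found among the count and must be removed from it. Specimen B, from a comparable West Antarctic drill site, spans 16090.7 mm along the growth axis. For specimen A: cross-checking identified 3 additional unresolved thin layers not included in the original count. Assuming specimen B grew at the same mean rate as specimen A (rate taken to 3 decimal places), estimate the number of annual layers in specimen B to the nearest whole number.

Specimen A: true annual layer count = 22466 − 14 + 3 = 22455.
A: Extension rate ≈ 55584.0 / 22455 = 2.475 mm/year.
Specimen B: 16090.7 mm / 2.475 mm per year = 6501.29 years ≈ 6501 annual layers.

6501 annual layers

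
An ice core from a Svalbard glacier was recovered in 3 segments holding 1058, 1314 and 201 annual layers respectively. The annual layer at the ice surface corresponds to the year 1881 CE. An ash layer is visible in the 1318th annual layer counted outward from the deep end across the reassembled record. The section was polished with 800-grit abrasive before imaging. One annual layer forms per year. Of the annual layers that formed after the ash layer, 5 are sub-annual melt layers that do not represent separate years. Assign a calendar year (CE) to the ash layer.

Total annual layers = 1058 + 1314 + 201 = 2573.
Between annual layer 1318 and the ice surface there are 2573 − 1318 = 1255 annual layers.
Removing the 5 false annual layers leaves 1255 − 5 = 1250 true annual layers beyond the ash layer.
Counting back 1250 years from 1881 CE places the ash layer in 1881 − 1250 = 631 CE.

631 CE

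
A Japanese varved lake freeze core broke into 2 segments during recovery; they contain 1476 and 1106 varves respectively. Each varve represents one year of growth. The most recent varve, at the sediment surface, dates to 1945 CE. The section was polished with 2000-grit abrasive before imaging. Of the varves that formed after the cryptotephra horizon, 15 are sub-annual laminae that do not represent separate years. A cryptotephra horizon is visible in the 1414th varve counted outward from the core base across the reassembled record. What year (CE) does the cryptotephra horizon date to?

Total varves = 1476 + 1106 = 2582.
The cryptotephra horizon sits at varve 1414 from the core base, so 2582 − 1414 = 1168 varves formed after it.
Removing the 15 false varves leaves 1168 − 15 = 1153 true varves beyond the cryptotephra horizon.
The varve at the sediment surface is 1945 CE, so the cryptotephra horizon dates to 1945 − 1153 = 792 CE.

792 CE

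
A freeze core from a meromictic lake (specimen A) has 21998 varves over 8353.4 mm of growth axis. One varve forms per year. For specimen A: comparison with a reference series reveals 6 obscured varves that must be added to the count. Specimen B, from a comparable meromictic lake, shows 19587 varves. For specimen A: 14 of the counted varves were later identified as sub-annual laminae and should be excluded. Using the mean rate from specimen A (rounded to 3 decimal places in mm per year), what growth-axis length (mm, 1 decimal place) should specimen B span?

Specimen A: after corrections the count is 21998 − 14 + 6 = 21990 varves.
A: 8353.4 mm over 21990 years gives 8353.4 / 21990 ≈ 0.380 mm/yr.
B's length ≈ 0.380 × 19587 = 7443.1 mm.

7443.1 mm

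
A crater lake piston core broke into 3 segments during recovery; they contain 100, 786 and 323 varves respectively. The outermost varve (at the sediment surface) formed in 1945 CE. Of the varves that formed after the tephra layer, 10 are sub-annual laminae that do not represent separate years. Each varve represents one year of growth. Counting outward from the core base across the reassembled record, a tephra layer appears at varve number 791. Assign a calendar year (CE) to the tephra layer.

Total varves = 100 + 786 + 323 = 1209.
1209 − 791 = 418 varves lie beyond the tephra layer toward the sediment surface.
418 − 10 false = 408 true varves after the tephra layer.
The varve at the sediment surface is 1945 CE, so the tephra layer dates to 1945 − 408 = 1537 CE.

1537 CE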